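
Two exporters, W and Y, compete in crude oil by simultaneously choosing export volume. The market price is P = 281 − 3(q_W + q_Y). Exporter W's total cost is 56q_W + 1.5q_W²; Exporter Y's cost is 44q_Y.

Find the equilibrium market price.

Exporter W's profit: π = q_W(281 − 3(q_W + q_Y)) − 56q_W − 1.5q_W².
∂π/∂q_W = 225 − 9q_W − 3q_Y = 0, so q_W = 25 − (1/3)q_Y.
For Y: ∂π/∂q_Y = 237 − 6q_Y − 3q_W = 0 ⇒ q_Y = 39.5 − 0.5q_W.
Solving the two reaction functions simultaneously: (1 − (−1/3)(−0.5))q_W = 25 − (1/3)·39.5, so (5/6)q_W = 71/6 and q_W = 14.2.
Then q_Y = 39.5 − 0.5·14.2 = 32.4.
Equilibrium price: P = 281 − 3·46.6 = 141.2.

141.2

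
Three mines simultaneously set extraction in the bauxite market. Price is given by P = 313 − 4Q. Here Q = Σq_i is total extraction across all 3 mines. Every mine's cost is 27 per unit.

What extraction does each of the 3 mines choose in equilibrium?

17.875

A representative mine's profit is π_i = q_i(313 − 4Q) − 27q_i, with Q = q_i + Σ_{j≠i} q_j.
First-order condition: 286 − 8q_i − 4Σ_{j≠i} q_j = 0.
With identical mines, set every q_j = q: then 286 − 8q − 8q = 0, i.e. q = 286/16 = 17.875.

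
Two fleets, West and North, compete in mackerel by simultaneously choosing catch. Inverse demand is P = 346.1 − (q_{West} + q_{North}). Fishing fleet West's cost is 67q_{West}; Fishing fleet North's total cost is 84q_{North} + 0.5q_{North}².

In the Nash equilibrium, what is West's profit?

Fishing fleet West's profit: π = q_{West}(346.1 − (q_{West} + q_{North})) − 67q_{West}.
∂π/∂q_{West} = 279.1 − 2q_{West} − q_{North} = 0, so q_{West} = 139.55 − 0.5q_{North}.
For North: ∂π/∂q_{North} = 262.1 − 3q_{North} − q_{West} = 0 ⇒ q_{North} = 2621/30 − (1/3)q_{West}.
Solving the two reaction functions simultaneously: (1 − (−0.5)(−1/3))q_{West} = 139.55 − 0.5·(2621/30), so (5/6)q_{West} = 1438/15 and q_{West} = 115.04.
Then q_{North} = 2621/30 − (1/3)·115.04 = 49.02.
Price P = 346.1 − 164.06 = 182.04.
West's profit: (182.04 − 67)·115.04 = 13234.2016.

13234.2016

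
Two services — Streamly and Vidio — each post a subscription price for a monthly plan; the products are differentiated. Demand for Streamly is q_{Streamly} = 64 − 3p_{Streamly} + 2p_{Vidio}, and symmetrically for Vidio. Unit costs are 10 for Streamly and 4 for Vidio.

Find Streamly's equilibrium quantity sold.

37.125

Streamly's profit: π = (p_{Streamly} − 10)(64 − 3p_{Streamly} + 2p_{Vidio}).
∂π/∂p_{Streamly} = 94 − 6p_{Streamly} + 2p_{Vidio} = 0 ⇒ p_{Streamly} = 47/3 + (1/3)p_{Vidio}.
Similarly p_{Vidio} = 38/3 + (1/3)p_{Streamly}.
Plugging p_{Vidio} into Streamly's best response: p_{Streamly} = 47/3 + (1/3)(38/3 + (1/3)p_{Streamly}) ⇒ (8/9)p_{Streamly} = 179/9, so p_{Streamly} = 22.375.
Then p_{Vidio} = 38/3 + (1/3)·22.375 = 20.125.
q_{Streamly} = 64 − 3·22.375 + 2·20.125 = 37.125.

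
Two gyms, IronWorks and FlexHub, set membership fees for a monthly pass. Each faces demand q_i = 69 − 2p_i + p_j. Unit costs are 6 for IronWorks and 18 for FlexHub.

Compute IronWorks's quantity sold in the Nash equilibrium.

IronWorks's profit: π = (p_{IronWorks} − 6)(69 − 2p_{IronWorks} + p_{FlexHub}).
∂π/∂p_{IronWorks} = 81 − 4p_{IronWorks} + p_{FlexHub} = 0 ⇒ p_{IronWorks} = 20.25 + 0.25p_{FlexHub}.
Similarly p_{FlexHub} = 26.25 + 0.25p_{IronWorks}.
Plugging p_{FlexHub} into IronWorks's best response: p_{IronWorks} = 20.25 + 0.25(26.25 + 0.25p_{IronWorks}) ⇒ 0.9375p_{IronWorks} = 26.8125, so p_{IronWorks} = 28.6.
Then p_{FlexHub} = 26.25 + 0.25·28.6 = 33.4.
q_{IronWorks} = 69 − 2·28.6 + 33.4 = 45.2.

45.2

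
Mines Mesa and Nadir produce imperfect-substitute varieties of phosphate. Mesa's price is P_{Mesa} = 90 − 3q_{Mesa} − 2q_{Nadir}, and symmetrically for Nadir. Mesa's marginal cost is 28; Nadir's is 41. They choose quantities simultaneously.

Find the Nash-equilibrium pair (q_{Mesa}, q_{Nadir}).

Mine Mesa's profit: π = q_{Mesa}(90 − 3q_{Mesa} − 2q_{Nadir}) − 28q_{Mesa}.
∂π/∂q_{Mesa} = 62 − 6q_{Mesa} − 2q_{Nadir} = 0 ⇒ q_{Mesa} = 31/3 − (1/3)q_{Nadir}.
Similarly q_{Nadir} = 49/6 − (1/3)q_{Mesa}.
Substituting the second reaction function into the first: q_{Mesa} = 31/3 − (1/3)(49/6 − (1/3)q_{Mesa}), which gives (8/9)q_{Mesa} = 137/18 ⇒ q_{Mesa} = 8.5625.
Then q_{Nadir} = 49/6 − (1/3)·8.5625 = 5.3125.

8.5625, 5.3125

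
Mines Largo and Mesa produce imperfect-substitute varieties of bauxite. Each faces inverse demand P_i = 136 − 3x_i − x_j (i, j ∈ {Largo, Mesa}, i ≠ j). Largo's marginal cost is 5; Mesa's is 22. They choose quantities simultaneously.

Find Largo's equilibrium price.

62.6

Mine Largo's profit: π = x_{Largo}(136 − 3x_{Largo} − x_{Mesa}) − 5x_{Largo}.
∂π/∂x_{Largo} = 131 − 6x_{Largo} − x_{Mesa} = 0 ⇒ x_{Largo} = 131/6 − (1/6)x_{Mesa}.
Similarly x_{Mesa} = 19 − (1/6)x_{Largo}.
Plugging x_{Mesa} into Largo's best response: x_{Largo} = 131/6 − (1/6)(19 − (1/6)x_{Largo}) ⇒ (35/36)x_{Largo} = 56/3, so x_{Largo} = 19.2.
Then x_{Mesa} = 19 − (1/6)·19.2 = 15.8.
P_{Largo} = 136 − 3·19.2 − 15.8 = 62.6.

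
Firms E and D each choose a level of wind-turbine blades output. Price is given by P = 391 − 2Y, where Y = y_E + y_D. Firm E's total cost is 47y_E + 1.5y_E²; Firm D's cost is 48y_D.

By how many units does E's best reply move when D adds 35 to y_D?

Firm E's profit: π = y_E(391 − 2(y_E + y_D)) − 47y_E − 1.5y_E².
∂π/∂y_E = 344 − 7y_E − 2y_D = 0, so y_E = 344/7 − (2/7)y_D.
The reaction-function slope is −2/7, so a 35-unit rise in y_D moves y_E by −2/7 × 35 = −10. E's best response falls — the actions are strategic substitutes.

-10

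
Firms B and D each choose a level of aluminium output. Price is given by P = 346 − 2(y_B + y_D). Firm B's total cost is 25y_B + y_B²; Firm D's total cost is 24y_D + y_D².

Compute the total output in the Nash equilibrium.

Firm B's profit: π = y_B(346 − 2(y_B + y_D)) − 25y_B − y_B².
∂π/∂y_B = 321 − 6y_B − 2y_D = 0, so y_B = 53.5 − (1/3)y_D.
By the same steps for D: y_D = 161/3 − (1/3)y_B.
Solving the two reaction functions simultaneously: (1 − (−1/3)(−1/3))y_B = 53.5 − (1/3)·(161/3), so (8/9)y_B = 641/18 and y_B = 40.0625.
Then y_D = 161/3 − (1/3)·40.0625 = 40.3125.
Total output: 40.0625 + 40.3125 = 80.375.

80.375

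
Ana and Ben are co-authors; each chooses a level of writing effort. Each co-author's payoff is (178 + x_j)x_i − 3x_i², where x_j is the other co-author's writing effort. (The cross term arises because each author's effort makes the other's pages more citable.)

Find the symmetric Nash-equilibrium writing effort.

35.6

Ana's payoff is (178 + x_B)x_A − 3x_A².
∂π/∂x_A = 178 + x_B − 6x_A = 0, so x_A = 89/3 + (1/6)x_B.
Setting x_A = x_B in the reaction function: x_A = 89/3 + (1/6)x_A, so x_A = (89/3) / (5/6) = 35.6.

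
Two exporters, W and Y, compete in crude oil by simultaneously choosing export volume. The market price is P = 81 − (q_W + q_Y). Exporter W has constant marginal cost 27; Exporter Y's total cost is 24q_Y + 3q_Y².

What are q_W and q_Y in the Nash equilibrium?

Exporter W's profit: π = q_W(81 − (q_W + q_Y)) − 27q_W.
∂π/∂q_W = 54 − 2q_W − q_Y = 0, so q_W = 27 − 0.5q_Y.
For Y: ∂π/∂q_Y = 57 − 8q_Y − q_W = 0 ⇒ q_Y = 7.125 − 0.125q_W.
Substituting the second reaction function into the first: q_W = 27 − 0.5(7.125 − 0.125q_W), which gives 0.9375q_W = 23.4375 ⇒ q_W = 25.
Then q_Y = 7.125 − 0.125·25 = 4.

25, 4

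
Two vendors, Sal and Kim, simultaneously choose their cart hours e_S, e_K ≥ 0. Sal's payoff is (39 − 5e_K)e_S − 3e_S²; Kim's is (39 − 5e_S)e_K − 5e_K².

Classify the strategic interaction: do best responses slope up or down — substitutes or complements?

Expanding Sal's payoff: 39e_S − 5e_Ke_S − 3e_S².
∂π/∂e_S = 39 − 5e_K − 6e_S = 0, so e_S = 6.5 − (5/6)e_K.
The best-response slope de_S/de_K = −5/6 < 0: the reaction function is downward-sloping, so the choices are strategic substitutes.

strategic substitutes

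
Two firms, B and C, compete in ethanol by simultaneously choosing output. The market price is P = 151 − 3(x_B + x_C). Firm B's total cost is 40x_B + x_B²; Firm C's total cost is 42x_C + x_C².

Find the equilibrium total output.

20

Firm B's profit: π = x_B(151 − 3(x_B + x_C)) − 40x_B − x_B².
∂π/∂x_B = 111 − 8x_B − 3x_C = 0, so x_B = 13.875 − 0.375x_C.
By the same steps for C: x_C = 13.625 − 0.375x_B.
Substituting the second reaction function into the first: x_B = 13.875 − 0.375(13.625 − 0.375x_B), which gives (55/64)x_B = 561/64 ⇒ x_B = 10.2.
Then x_C = 13.625 − 0.375·10.2 = 9.8.
Total output: 10.2 + 9.8 = 20.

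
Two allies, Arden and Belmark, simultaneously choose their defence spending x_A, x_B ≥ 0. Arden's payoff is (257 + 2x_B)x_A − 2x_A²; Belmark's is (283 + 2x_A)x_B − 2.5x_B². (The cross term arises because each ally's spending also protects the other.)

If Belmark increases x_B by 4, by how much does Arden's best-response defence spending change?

2

Expanding Arden's payoff: 257x_A + 2x_Bx_A − 2x_A².
∂π/∂x_A = 257 + 2x_B − 4x_A = 0, so x_A = 64.25 + 0.5x_B.
The reaction-function slope is 0.5, so a 4-unit rise in x_B moves x_A by 0.5 × 4 = 2. Arden's best response rises — the actions are strategic complements.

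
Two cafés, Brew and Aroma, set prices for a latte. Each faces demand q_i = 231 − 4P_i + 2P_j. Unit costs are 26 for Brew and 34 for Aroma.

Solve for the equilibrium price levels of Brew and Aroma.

Brew's profit: π = (P_{Brew} − 26)(231 − 4P_{Brew} + 2P_{Aroma}).
∂π/∂P_{Brew} = 335 − 8P_{Brew} + 2P_{Aroma} = 0 ⇒ P_{Brew} = 41.875 + 0.25P_{Aroma}.
Similarly P_{Aroma} = 45.875 + 0.25P_{Brew}.
Solving the two reaction functions simultaneously: (1 − (0.25)(0.25))P_{Brew} = 41.875 + 0.25·45.875, so 0.9375P_{Brew} = 1707/32 and P_{Brew} = 56.9.
Then P_{Aroma} = 45.875 + 0.25·56.9 = 60.1.

56.9, 60.1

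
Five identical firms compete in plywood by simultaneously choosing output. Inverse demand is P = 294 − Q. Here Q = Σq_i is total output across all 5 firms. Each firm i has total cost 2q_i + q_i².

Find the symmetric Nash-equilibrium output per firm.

A representative firm's profit is π_i = q_i(294 − Q) − 2q_i − q_i², with Q = q_i + Σ_{j≠i} q_j.
First-order condition: 292 − 4q_i − Σ_{j≠i} q_j = 0.
Imposing symmetry (q_j = q for all j) turns Σ_{j≠i} q_j into 4q, so 292 = 8q and q = 36.5.

36.5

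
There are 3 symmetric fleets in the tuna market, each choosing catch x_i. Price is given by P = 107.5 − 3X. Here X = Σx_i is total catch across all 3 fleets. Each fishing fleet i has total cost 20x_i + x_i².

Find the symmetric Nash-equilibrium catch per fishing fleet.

6.25

A representative fishing fleet's profit is π_i = x_i(107.5 − 3X) − 20x_i − x_i², with X = x_i + Σ_{j≠i} x_j.
First-order condition: 87.5 − 8x_i − 3Σ_{j≠i} x_j = 0.
With identical fishing fleets, set every x_j = x: then 87.5 − 8x − 6x = 0, i.e. x = 87.5/14 = 6.25.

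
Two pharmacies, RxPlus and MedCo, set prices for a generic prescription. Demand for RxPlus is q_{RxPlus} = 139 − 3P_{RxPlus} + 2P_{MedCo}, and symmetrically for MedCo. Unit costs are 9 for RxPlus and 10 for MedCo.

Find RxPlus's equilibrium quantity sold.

RxPlus's profit: π = (P_{RxPlus} − 9)(139 − 3P_{RxPlus} + 2P_{MedCo}).
∂π/∂P_{RxPlus} = 166 − 6P_{RxPlus} + 2P_{MedCo} = 0 ⇒ P_{RxPlus} = 83/3 + (1/3)P_{MedCo}.
Similarly P_{MedCo} = 169/6 + (1/3)P_{RxPlus}.
Solving the two reaction functions simultaneously: (1 − (1/3)(1/3))P_{RxPlus} = 83/3 + (1/3)·(169/6), so (8/9)P_{RxPlus} = 667/18 and P_{RxPlus} = 41.6875.
Then P_{MedCo} = 169/6 + (1/3)·41.6875 = 42.0625.
q_{RxPlus} = 139 − 3·41.6875 + 2·42.0625 = 98.0625.

98.0625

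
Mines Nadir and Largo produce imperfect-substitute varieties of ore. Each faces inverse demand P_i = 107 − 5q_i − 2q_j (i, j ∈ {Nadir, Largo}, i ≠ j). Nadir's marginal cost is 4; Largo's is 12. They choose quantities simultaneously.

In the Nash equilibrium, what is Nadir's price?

47.75

Mine Nadir's profit: π = q_{Nadir}(107 − 5q_{Nadir} − 2q_{Largo}) − 4q_{Nadir}.
∂π/∂q_{Nadir} = 103 − 10q_{Nadir} − 2q_{Largo} = 0 ⇒ q_{Nadir} = 10.3 − 0.2q_{Largo}.
Similarly q_{Largo} = 9.5 − 0.2q_{Nadir}.
Substituting the second reaction function into the first: q_{Nadir} = 10.3 − 0.2(9.5 − 0.2q_{Nadir}), which gives 0.96q_{Nadir} = 8.4 ⇒ q_{Nadir} = 8.75.
Then q_{Largo} = 9.5 − 0.2·8.75 = 7.75.
P_{Nadir} = 107 − 5·8.75 − 2·7.75 = 47.75.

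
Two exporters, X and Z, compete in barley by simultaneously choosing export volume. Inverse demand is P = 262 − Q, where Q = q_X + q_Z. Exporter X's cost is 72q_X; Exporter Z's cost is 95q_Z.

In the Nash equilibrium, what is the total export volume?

119

Exporter X's profit: π = q_X(262 − (q_X + q_Z)) − 72q_X.
∂π/∂q_X = 190 − 2q_X − q_Z = 0, so q_X = 95 − 0.5q_Z.
By the same steps for Z: q_Z = 83.5 − 0.5q_X.
Plugging q_Z into X's best response: q_X = 95 − 0.5(83.5 − 0.5q_X) ⇒ 0.75q_X = 53.25, so q_X = 71.
Then q_Z = 83.5 − 0.5·71 = 48.
Total export volume: 71 + 48 = 119.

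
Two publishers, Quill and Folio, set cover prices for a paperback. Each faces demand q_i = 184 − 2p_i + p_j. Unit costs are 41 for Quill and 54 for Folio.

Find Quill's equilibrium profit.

4880.72

Quill's profit: π = (p_{Quill} − 41)(184 − 2p_{Quill} + p_{Folio}).
∂π/∂p_{Quill} = 266 − 4p_{Quill} + p_{Folio} = 0 ⇒ p_{Quill} = 66.5 + 0.25p_{Folio}.
Similarly p_{Folio} = 73 + 0.25p_{Quill}.
Solving the two reaction functions simultaneously: (1 − (0.25)(0.25))p_{Quill} = 66.5 + 0.25·73, so 0.9375p_{Quill} = 84.75 and p_{Quill} = 90.4.
Then p_{Folio} = 73 + 0.25·90.4 = 95.6.
q_{Quill} = 184 − 2·90.4 + 95.6 = 98.8.
Profit = (90.4 − 41)·98.8 = 4880.72.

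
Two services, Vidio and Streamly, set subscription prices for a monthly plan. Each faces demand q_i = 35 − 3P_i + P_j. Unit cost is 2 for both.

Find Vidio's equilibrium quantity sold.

18.6

Vidio's profit: π = (P_{Vidio} − 2)(35 − 3P_{Vidio} + P_{Streamly}).
∂π/∂P_{Vidio} = 41 − 6P_{Vidio} + P_{Streamly} = 0 ⇒ P_{Vidio} = 41/6 + (1/6)P_{Streamly}.
Setting P_{Vidio} = P_{Streamly} in the reaction function: P_{Vidio} = 41/6 + (1/6)P_{Vidio}, so P_{Vidio} = (41/6) / (5/6) = 8.2.
q_{Vidio} = 35 − 3·8.2 + 8.2 = 18.6.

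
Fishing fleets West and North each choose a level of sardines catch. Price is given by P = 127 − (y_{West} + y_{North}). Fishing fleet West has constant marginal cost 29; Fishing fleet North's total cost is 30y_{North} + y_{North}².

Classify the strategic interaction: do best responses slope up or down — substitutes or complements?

strategic substitutes

Fishing fleet West's profit: π = y_{West}(127 − (y_{West} + y_{North})) − 29y_{West}.
∂π/∂y_{West} = 98 − 2y_{West} − y_{North} = 0, so y_{West} = 49 − 0.5y_{North}.
The best-response slope dy_{West}/dy_{North} = −0.5 < 0: the reaction function is downward-sloping, so the choices are strategic substitutes.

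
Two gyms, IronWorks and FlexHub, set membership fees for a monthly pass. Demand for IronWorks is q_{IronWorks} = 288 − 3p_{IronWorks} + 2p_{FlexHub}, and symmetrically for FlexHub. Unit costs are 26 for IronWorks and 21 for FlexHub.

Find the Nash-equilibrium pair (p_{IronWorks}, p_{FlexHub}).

90.5625, 88.6875

IronWorks's profit: π = (p_{IronWorks} − 26)(288 − 3p_{IronWorks} + 2p_{FlexHub}).
∂π/∂p_{IronWorks} = 366 − 6p_{IronWorks} + 2p_{FlexHub} = 0 ⇒ p_{IronWorks} = 61 + (1/3)p_{FlexHub}.
Similarly p_{FlexHub} = 58.5 + (1/3)p_{IronWorks}.
Plugging p_{FlexHub} into IronWorks's best response: p_{IronWorks} = 61 + (1/3)(58.5 + (1/3)p_{IronWorks}) ⇒ (8/9)p_{IronWorks} = 80.5, so p_{IronWorks} = 90.5625.
Then p_{FlexHub} = 58.5 + (1/3)·90.5625 = 88.6875.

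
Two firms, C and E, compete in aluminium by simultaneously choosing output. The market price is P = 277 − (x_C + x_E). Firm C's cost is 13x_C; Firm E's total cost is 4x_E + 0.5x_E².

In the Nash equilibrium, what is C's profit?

Firm C's profit: π = x_C(277 − (x_C + x_E)) − 13x_C.
∂π/∂x_C = 264 − 2x_C − x_E = 0, so x_C = 132 − 0.5x_E.
For E: ∂π/∂x_E = 273 − 3x_E − x_C = 0 ⇒ x_E = 91 − (1/3)x_C.
Plugging x_E into C's best response: x_C = 132 − 0.5(91 − (1/3)x_C) ⇒ (5/6)x_C = 86.5, so x_C = 103.8.
Then x_E = 91 − (1/3)·103.8 = 56.4.
Price P = 277 − 160.2 = 116.8.
C's profit: (116.8 − 13)·103.8 = 10774.44.

10774.44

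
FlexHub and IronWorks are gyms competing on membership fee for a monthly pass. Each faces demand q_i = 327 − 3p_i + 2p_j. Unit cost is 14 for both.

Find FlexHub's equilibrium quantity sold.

FlexHub's profit: π = (p_{FlexHub} − 14)(327 − 3p_{FlexHub} + 2p_{IronWorks}).
∂π/∂p_{FlexHub} = 369 − 6p_{FlexHub} + 2p_{IronWorks} = 0 ⇒ p_{FlexHub} = 61.5 + (1/3)p_{IronWorks}.
The game is symmetric, so in equilibrium p_{IronWorks} = p_{FlexHub}: the reaction function gives (2/3)p_{FlexHub} = 61.5, hence p_{FlexHub} = 92.25.
q_{FlexHub} = 327 − 3·92.25 + 2·92.25 = 234.75.

234.75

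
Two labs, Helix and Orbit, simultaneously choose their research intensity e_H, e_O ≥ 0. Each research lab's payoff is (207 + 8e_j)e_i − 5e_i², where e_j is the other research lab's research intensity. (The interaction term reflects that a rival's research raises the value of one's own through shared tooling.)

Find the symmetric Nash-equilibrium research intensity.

103.5

Helix's payoff is (207 + 8e_O)e_H − 5e_H².
∂π/∂e_H = 207 + 8e_O − 10e_H = 0, so e_H = 20.7 + 0.8e_O.
The game is symmetric, so in equilibrium e_O = e_H: the reaction function gives 0.2e_H = 20.7, hence e_H = 103.5.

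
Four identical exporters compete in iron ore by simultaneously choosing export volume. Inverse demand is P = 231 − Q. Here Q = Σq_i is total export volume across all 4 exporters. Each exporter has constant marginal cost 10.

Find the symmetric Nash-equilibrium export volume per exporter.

A representative exporter's profit is π_i = q_i(231 − Q) − 10q_i, with Q = q_i + Σ_{j≠i} q_j.
First-order condition: 221 − 2q_i − Σ_{j≠i} q_j = 0.
In a symmetric equilibrium every exporter chooses the same q, so Σ_{j≠i} q_j = 3q. The condition becomes 221 − 5q = 0, giving q = 221/5 = 44.2.

44.2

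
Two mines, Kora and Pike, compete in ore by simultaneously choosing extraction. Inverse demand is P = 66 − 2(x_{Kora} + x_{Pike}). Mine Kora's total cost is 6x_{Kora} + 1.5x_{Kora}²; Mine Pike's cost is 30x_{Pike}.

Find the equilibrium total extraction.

12.5

Mine Kora's profit: π = x_{Kora}(66 − 2(x_{Kora} + x_{Pike})) − 6x_{Kora} − 1.5x_{Kora}².
∂π/∂x_{Kora} = 60 − 7x_{Kora} − 2x_{Pike} = 0, so x_{Kora} = 60/7 − (2/7)x_{Pike}.
For Pike: ∂π/∂x_{Pike} = 36 − 4x_{Pike} − 2x_{Kora} = 0 ⇒ x_{Pike} = 9 − 0.5x_{Kora}.
Plugging x_{Pike} into Kora's best response: x_{Kora} = 60/7 − (2/7)(9 − 0.5x_{Kora}) ⇒ (6/7)x_{Kora} = 6, so x_{Kora} = 7.
Then x_{Pike} = 9 − 0.5·7 = 5.5.
Total extraction: 7 + 5.5 = 12.5.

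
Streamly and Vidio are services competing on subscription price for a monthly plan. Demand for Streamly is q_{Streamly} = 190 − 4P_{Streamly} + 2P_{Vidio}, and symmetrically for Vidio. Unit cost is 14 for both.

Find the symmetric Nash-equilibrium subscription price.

Streamly's profit: π = (P_{Streamly} − 14)(190 − 4P_{Streamly} + 2P_{Vidio}).
∂π/∂P_{Streamly} = 246 − 8P_{Streamly} + 2P_{Vidio} = 0 ⇒ P_{Streamly} = 30.75 + 0.25P_{Vidio}.
Setting P_{Streamly} = P_{Vidio} in the reaction function: P_{Streamly} = 30.75 + 0.25P_{Streamly}, so P_{Streamly} = 30.75 / 0.75 = 41.

41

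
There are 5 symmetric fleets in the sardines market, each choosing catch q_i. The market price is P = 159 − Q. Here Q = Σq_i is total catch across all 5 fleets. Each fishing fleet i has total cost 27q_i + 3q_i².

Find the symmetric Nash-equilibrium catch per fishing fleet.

11

A representative fishing fleet's profit is π_i = q_i(159 − Q) − 27q_i − 3q_i², with Q = q_i + Σ_{j≠i} q_j.
First-order condition: 132 − 8q_i − Σ_{j≠i} q_j = 0.
Imposing symmetry (q_j = q for all j) turns Σ_{j≠i} q_j into 4q, so 132 = 12q and q = 11.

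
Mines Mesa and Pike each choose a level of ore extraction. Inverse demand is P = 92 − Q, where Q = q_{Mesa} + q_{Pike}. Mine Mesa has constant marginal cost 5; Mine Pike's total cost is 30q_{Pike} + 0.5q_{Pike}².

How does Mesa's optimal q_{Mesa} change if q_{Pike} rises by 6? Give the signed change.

-3

Mine Mesa's profit: π = q_{Mesa}(92 − (q_{Mesa} + q_{Pike})) − 5q_{Mesa}.
∂π/∂q_{Mesa} = 87 − 2q_{Mesa} − q_{Pike} = 0, so q_{Mesa} = 43.5 − 0.5q_{Pike}.
The reaction-function slope is −0.5, so a 6-unit rise in q_{Pike} moves q_{Mesa} by −0.5 × 6 = −3. Mesa's best response falls — the actions are strategic substitutes.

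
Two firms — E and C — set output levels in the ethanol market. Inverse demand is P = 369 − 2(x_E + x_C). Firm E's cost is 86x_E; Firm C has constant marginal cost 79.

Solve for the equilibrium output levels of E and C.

46, 49.5

Firm E's profit: π = x_E(369 − 2(x_E + x_C)) − 86x_E.
∂π/∂x_E = 283 − 4x_E − 2x_C = 0, so x_E = 70.75 − 0.5x_C.
By the same steps for C: x_C = 72.5 − 0.5x_E.
Solving the two reaction functions simultaneously: (1 − (−0.5)(−0.5))x_E = 70.75 − 0.5·72.5, so 0.75x_E = 34.5 and x_E = 46.
Then x_C = 72.5 − 0.5·46 = 49.5.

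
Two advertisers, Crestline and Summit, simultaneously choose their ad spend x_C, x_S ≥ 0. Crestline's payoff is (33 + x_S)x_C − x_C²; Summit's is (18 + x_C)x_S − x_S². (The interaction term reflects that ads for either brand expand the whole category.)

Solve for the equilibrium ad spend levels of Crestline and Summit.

28, 23

Expanding Crestline's payoff: 33x_C + x_Sx_C − x_C².
∂π/∂x_C = 33 + x_S − 2x_C = 0, so x_C = 16.5 + 0.5x_S.
Likewise for Summit: x_S = 9 + 0.5x_C.
Substituting the second reaction function into the first: x_C = 16.5 + 0.5(9 + 0.5x_C), which gives 0.75x_C = 21 ⇒ x_C = 28.
Then x_S = 9 + 0.5·28 = 23.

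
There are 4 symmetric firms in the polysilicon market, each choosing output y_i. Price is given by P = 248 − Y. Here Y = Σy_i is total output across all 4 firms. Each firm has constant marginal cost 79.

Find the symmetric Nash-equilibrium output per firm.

33.8

A representative firm's profit is π_i = y_i(248 − Y) − 79y_i, with Y = y_i + Σ_{j≠i} y_j.
First-order condition: 169 − 2y_i − Σ_{j≠i} y_j = 0.
Imposing symmetry (y_j = y for all j) turns Σ_{j≠i} y_j into 3y, so 169 = 5y and y = 33.8.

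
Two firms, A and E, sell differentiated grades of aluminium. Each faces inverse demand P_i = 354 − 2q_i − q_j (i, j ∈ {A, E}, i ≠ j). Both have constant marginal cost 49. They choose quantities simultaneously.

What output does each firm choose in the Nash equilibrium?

Firm A's profit: π = q_A(354 − 2q_A − q_E) − 49q_A.
∂π/∂q_A = 305 − 4q_A − q_E = 0 ⇒ q_A = 76.25 − 0.25q_E.
The game is symmetric, so in equilibrium q_E = q_A: the reaction function gives 1.25q_A = 76.25, hence q_A = 61.

61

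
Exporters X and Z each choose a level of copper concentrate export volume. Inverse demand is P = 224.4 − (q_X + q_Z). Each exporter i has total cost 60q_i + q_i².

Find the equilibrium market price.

158.64

Exporter X's profit: π = q_X(224.4 − (q_X + q_Z)) − 60q_X − q_X².
∂π/∂q_X = 164.4 − 4q_X − q_Z = 0, so q_X = 41.1 − 0.25q_Z.
By symmetry q_Z = q_X; substituting into the reaction function, 1.25q_X = 41.1 and q_X = 32.88.
Equilibrium price: P = 224.4 − 65.76 = 158.64.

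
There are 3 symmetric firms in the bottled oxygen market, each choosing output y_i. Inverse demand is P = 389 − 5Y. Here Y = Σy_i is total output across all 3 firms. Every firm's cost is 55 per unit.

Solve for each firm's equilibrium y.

A representative firm's profit is π_i = y_i(389 − 5Y) − 55y_i, with Y = y_i + Σ_{j≠i} y_j.
First-order condition: 334 − 10y_i − 5Σ_{j≠i} y_j = 0.
Imposing symmetry (y_j = y for all j) turns Σ_{j≠i} y_j into 2y, so 334 = 20y and y = 16.7.

16.7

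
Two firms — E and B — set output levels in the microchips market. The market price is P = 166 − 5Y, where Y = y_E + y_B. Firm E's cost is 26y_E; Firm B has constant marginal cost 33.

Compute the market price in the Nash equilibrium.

75

Firm E's profit: π = y_E(166 − 5(y_E + y_B)) − 26y_E.
∂π/∂y_E = 140 − 10y_E − 5y_B = 0, so y_E = 14 − 0.5y_B.
By the same steps for B: y_B = 13.3 − 0.5y_E.
Substituting the second reaction function into the first: y_E = 14 − 0.5(13.3 − 0.5y_E), which gives 0.75y_E = 7.35 ⇒ y_E = 9.8.
Then y_B = 13.3 − 0.5·9.8 = 8.4.
Equilibrium price: P = 166 − 5·18.2 = 75.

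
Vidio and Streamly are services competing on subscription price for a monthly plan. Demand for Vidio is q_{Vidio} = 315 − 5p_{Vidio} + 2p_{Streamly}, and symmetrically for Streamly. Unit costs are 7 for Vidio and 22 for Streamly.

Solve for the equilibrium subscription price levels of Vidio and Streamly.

Vidio's profit: π = (p_{Vidio} − 7)(315 − 5p_{Vidio} + 2p_{Streamly}).
∂π/∂p_{Vidio} = 350 − 10p_{Vidio} + 2p_{Streamly} = 0 ⇒ p_{Vidio} = 35 + 0.2p_{Streamly}.
Similarly p_{Streamly} = 42.5 + 0.2p_{Vidio}.
Plugging p_{Streamly} into Vidio's best response: p_{Vidio} = 35 + 0.2(42.5 + 0.2p_{Vidio}) ⇒ 0.96p_{Vidio} = 43.5, so p_{Vidio} = 45.3125.
Then p_{Streamly} = 42.5 + 0.2·45.3125 = 51.5625.

45.3125, 51.5625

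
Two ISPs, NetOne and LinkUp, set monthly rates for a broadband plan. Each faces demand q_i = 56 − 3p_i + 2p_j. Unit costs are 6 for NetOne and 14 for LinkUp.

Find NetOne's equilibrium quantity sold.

NetOne's profit: π = (p_{NetOne} − 6)(56 − 3p_{NetOne} + 2p_{LinkUp}).
∂π/∂p_{NetOne} = 74 − 6p_{NetOne} + 2p_{LinkUp} = 0 ⇒ p_{NetOne} = 37/3 + (1/3)p_{LinkUp}.
Similarly p_{LinkUp} = 49/3 + (1/3)p_{NetOne}.
Substituting the second reaction function into the first: p_{NetOne} = 37/3 + (1/3)(49/3 + (1/3)p_{NetOne}), which gives (8/9)p_{NetOne} = 160/9 ⇒ p_{NetOne} = 20.
Then p_{LinkUp} = 49/3 + (1/3)·20 = 23.
q_{NetOne} = 56 − 3·20 + 2·23 = 42.

42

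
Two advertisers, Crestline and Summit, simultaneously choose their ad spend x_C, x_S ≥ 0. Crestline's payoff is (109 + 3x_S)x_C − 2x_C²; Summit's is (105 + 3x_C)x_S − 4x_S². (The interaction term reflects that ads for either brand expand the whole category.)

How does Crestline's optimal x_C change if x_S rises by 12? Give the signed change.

Expanding Crestline's payoff: 109x_C + 3x_Sx_C − 2x_C².
∂π/∂x_C = 109 + 3x_S − 4x_C = 0, so x_C = 27.25 + 0.75x_S.
The reaction-function slope is 0.75, so a 12-unit rise in x_S moves x_C by 0.75 × 12 = 9. Crestline's best response rises — the actions are strategic complements.

9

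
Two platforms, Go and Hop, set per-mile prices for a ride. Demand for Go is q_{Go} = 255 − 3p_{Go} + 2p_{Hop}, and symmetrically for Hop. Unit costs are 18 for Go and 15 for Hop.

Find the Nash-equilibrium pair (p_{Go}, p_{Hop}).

76.6875, 75.5625

Go's profit: π = (p_{Go} − 18)(255 − 3p_{Go} + 2p_{Hop}).
∂π/∂p_{Go} = 309 − 6p_{Go} + 2p_{Hop} = 0 ⇒ p_{Go} = 51.5 + (1/3)p_{Hop}.
Similarly p_{Hop} = 50 + (1/3)p_{Go}.
Substituting the second reaction function into the first: p_{Go} = 51.5 + (1/3)(50 + (1/3)p_{Go}), which gives (8/9)p_{Go} = 409/6 ⇒ p_{Go} = 76.6875.
Then p_{Hop} = 50 + (1/3)·76.6875 = 75.5625.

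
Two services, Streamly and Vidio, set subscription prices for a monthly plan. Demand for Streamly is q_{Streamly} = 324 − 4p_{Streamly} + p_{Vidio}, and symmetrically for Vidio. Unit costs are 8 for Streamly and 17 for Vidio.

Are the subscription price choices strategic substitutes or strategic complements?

Streamly's profit: π = (p_{Streamly} − 8)(324 − 4p_{Streamly} + p_{Vidio}).
∂π/∂p_{Streamly} = 356 − 8p_{Streamly} + p_{Vidio} = 0 ⇒ p_{Streamly} = 44.5 + 0.125p_{Vidio}.
The best-response slope dp_{Streamly}/dp_{Vidio} = 0.125 > 0: the reaction function is upward-sloping, so the choices are strategic complements.

strategic complements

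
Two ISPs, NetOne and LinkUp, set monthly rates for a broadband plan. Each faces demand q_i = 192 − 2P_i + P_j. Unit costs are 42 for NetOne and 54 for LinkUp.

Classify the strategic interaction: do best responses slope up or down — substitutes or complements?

strategic complements

NetOne's profit: π = (P_{NetOne} − 42)(192 − 2P_{NetOne} + P_{LinkUp}).
∂π/∂P_{NetOne} = 276 − 4P_{NetOne} + P_{LinkUp} = 0 ⇒ P_{NetOne} = 69 + 0.25P_{LinkUp}.
The best-response slope dP_{NetOne}/dP_{LinkUp} = 0.25 > 0: the reaction function is upward-sloping, so the choices are strategic complements.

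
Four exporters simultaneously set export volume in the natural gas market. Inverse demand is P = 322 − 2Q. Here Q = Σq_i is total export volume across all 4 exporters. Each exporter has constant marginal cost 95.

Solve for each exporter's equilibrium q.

22.7

A representative exporter's profit is π_i = q_i(322 − 2Q) − 95q_i, with Q = q_i + Σ_{j≠i} q_j.
First-order condition: 227 − 4q_i − 2Σ_{j≠i} q_j = 0.
In a symmetric equilibrium every exporter chooses the same q, so Σ_{j≠i} q_j = 3q. The condition becomes 227 − 10q = 0, giving q = 227/10 = 22.7.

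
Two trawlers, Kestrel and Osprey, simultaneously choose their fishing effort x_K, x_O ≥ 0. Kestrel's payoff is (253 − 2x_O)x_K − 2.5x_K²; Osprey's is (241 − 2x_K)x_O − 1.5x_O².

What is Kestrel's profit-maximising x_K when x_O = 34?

37

Expanding Kestrel's payoff: 253x_K − 2x_Ox_K − 2.5x_K².
∂π/∂x_K = 253 − 2x_O − 5x_K = 0, so x_K = 50.6 − 0.4x_O.
At x_O = 34: x_K = 50.6 − 0.4·34 = 37.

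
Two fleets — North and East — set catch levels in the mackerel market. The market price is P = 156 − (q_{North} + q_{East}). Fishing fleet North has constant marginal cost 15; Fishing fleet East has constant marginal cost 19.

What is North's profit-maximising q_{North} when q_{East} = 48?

46.5

Fishing fleet North's profit: π = q_{North}(156 − (q_{North} + q_{East})) − 15q_{North}.
∂π/∂q_{North} = 141 − 2q_{North} − q_{East} = 0, so q_{North} = 70.5 − 0.5q_{East}.
At q_{East} = 48: q_{North} = 70.5 − 0.5·48 = 46.5.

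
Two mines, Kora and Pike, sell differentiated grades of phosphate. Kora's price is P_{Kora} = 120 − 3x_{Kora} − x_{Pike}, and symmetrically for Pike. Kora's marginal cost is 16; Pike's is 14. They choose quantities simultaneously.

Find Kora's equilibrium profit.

Mine Kora's profit: π = x_{Kora}(120 − 3x_{Kora} − x_{Pike}) − 16x_{Kora}.
∂π/∂x_{Kora} = 104 − 6x_{Kora} − x_{Pike} = 0 ⇒ x_{Kora} = 52/3 − (1/6)x_{Pike}.
Similarly x_{Pike} = 53/3 − (1/6)x_{Kora}.
Substituting the second reaction function into the first: x_{Kora} = 52/3 − (1/6)(53/3 − (1/6)x_{Kora}), which gives (35/36)x_{Kora} = 259/18 ⇒ x_{Kora} = 14.8.
Then x_{Pike} = 53/3 − (1/6)·14.8 = 15.2.
P_{Kora} = 120 − 3·14.8 − 15.2 = 60.4.
Profit = (60.4 − 16)·14.8 = 657.12.

657.12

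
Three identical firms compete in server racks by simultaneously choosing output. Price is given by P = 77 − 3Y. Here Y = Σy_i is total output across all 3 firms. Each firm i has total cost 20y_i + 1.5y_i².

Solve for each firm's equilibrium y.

A representative firm's profit is π_i = y_i(77 − 3Y) − 20y_i − 1.5y_i², with Y = y_i + Σ_{j≠i} y_j.
First-order condition: 57 − 9y_i − 3Σ_{j≠i} y_j = 0.
In a symmetric equilibrium every firm chooses the same y, so Σ_{j≠i} y_j = 2y. The condition becomes 57 − 15y = 0, giving y = 57/15 = 3.8.

3.8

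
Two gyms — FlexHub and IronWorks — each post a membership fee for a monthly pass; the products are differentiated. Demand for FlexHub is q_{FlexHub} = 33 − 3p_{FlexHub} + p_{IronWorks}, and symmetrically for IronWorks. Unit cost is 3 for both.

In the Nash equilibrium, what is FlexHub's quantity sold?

FlexHub's profit: π = (p_{FlexHub} − 3)(33 − 3p_{FlexHub} + p_{IronWorks}).
∂π/∂p_{FlexHub} = 42 − 6p_{FlexHub} + p_{IronWorks} = 0 ⇒ p_{FlexHub} = 7 + (1/6)p_{IronWorks}.
Setting p_{FlexHub} = p_{IronWorks} in the reaction function: p_{FlexHub} = 7 + (1/6)p_{FlexHub}, so p_{FlexHub} = 7 / (5/6) = 8.4.
q_{FlexHub} = 33 − 3·8.4 + 8.4 = 16.2.

16.2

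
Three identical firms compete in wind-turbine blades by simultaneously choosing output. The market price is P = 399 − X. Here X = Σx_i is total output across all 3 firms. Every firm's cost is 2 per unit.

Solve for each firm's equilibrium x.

99.25

A representative firm's profit is π_i = x_i(399 − X) − 2x_i, with X = x_i + Σ_{j≠i} x_j.
First-order condition: 397 − 2x_i − Σ_{j≠i} x_j = 0.
Imposing symmetry (x_j = x for all j) turns Σ_{j≠i} x_j into 2x, so 397 = 4x and x = 99.25.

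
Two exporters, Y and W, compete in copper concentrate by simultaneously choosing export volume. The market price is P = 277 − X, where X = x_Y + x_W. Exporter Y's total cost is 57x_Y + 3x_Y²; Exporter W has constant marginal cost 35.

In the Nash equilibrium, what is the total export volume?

127.6

Exporter Y's profit: π = x_Y(277 − (x_Y + x_W)) − 57x_Y − 3x_Y².
∂π/∂x_Y = 220 − 8x_Y − x_W = 0, so x_Y = 27.5 − 0.125x_W.
For W: ∂π/∂x_W = 242 − 2x_W − x_Y = 0 ⇒ x_W = 121 − 0.5x_Y.
Substituting the second reaction function into the first: x_Y = 27.5 − 0.125(121 − 0.5x_Y), which gives 0.9375x_Y = 12.375 ⇒ x_Y = 13.2.
Then x_W = 121 − 0.5·13.2 = 114.4.
Total export volume: 13.2 + 114.4 = 127.6.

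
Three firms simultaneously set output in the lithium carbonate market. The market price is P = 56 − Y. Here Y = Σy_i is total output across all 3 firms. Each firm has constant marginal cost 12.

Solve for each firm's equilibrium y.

11

A representative firm's profit is π_i = y_i(56 − Y) − 12y_i, with Y = y_i + Σ_{j≠i} y_j.
First-order condition: 44 − 2y_i − Σ_{j≠i} y_j = 0.
With identical firms, set every y_j = y: then 44 − 2y − 2y = 0, i.e. y = 44/4 = 11.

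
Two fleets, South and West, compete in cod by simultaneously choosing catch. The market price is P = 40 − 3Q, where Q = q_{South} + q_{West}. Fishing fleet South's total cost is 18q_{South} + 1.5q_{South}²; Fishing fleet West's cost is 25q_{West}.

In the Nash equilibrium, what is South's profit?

Fishing fleet South's profit: π = q_{South}(40 − 3(q_{South} + q_{West})) − 18q_{South} − 1.5q_{South}².
∂π/∂q_{South} = 22 − 9q_{South} − 3q_{West} = 0, so q_{South} = 22/9 − (1/3)q_{West}.
For West: ∂π/∂q_{West} = 15 − 6q_{West} − 3q_{South} = 0 ⇒ q_{West} = 2.5 − 0.5q_{South}.
Plugging q_{West} into South's best response: q_{South} = 22/9 − (1/3)(2.5 − 0.5q_{South}) ⇒ (5/6)q_{South} = 29/18, so q_{South} = 29/15.
Then q_{West} = 2.5 − 0.5·(29/15) = 23/15.
Price P = 40 − 3·(52/15) = 29.6.
South's profit: (29.6 − 18)·(29/15) − 1.5(29/15)² = 16.82.

16.82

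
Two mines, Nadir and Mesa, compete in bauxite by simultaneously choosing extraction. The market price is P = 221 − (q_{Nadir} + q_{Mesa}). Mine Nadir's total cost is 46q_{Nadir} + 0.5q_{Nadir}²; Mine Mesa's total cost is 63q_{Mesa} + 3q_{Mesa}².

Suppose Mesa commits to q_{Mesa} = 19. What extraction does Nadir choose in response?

52

Mine Nadir's profit: π = q_{Nadir}(221 − (q_{Nadir} + q_{Mesa})) − 46q_{Nadir} − 0.5q_{Nadir}².
∂π/∂q_{Nadir} = 175 − 3q_{Nadir} − q_{Mesa} = 0, so q_{Nadir} = 175/3 − (1/3)q_{Mesa}.
At q_{Mesa} = 19: q_{Nadir} = 175/3 − (1/3)·19 = 52.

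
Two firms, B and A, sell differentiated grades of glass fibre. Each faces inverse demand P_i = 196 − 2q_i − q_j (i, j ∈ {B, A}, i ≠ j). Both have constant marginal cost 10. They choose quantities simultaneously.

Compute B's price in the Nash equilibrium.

Firm B's profit: π = q_B(196 − 2q_B − q_A) − 10q_B.
∂π/∂q_B = 186 − 4q_B − q_A = 0 ⇒ q_B = 46.5 − 0.25q_A.
The game is symmetric, so in equilibrium q_A = q_B: the reaction function gives 1.25q_B = 46.5, hence q_B = 37.2.
P_B = 196 − 2·37.2 − 37.2 = 84.4.

84.4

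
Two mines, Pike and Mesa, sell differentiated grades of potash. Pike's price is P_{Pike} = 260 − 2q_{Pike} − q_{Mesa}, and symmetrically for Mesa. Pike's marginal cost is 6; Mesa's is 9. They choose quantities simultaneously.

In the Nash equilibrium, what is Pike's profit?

Mine Pike's profit: π = q_{Pike}(260 − 2q_{Pike} − q_{Mesa}) − 6q_{Pike}.
∂π/∂q_{Pike} = 254 − 4q_{Pike} − q_{Mesa} = 0 ⇒ q_{Pike} = 63.5 − 0.25q_{Mesa}.
Similarly q_{Mesa} = 62.75 − 0.25q_{Pike}.
Substituting the second reaction function into the first: q_{Pike} = 63.5 − 0.25(62.75 − 0.25q_{Pike}), which gives 0.9375q_{Pike} = 47.8125 ⇒ q_{Pike} = 51.
Then q_{Mesa} = 62.75 − 0.25·51 = 50.
P_{Pike} = 260 − 2·51 − 50 = 108.
Profit = (108 − 6)·51 = 5202.

5202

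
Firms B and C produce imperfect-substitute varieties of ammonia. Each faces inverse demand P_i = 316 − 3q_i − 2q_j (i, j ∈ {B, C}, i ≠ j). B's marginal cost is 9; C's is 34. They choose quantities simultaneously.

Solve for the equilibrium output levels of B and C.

39.9375, 33.6875

Firm B's profit: π = q_B(316 − 3q_B − 2q_C) − 9q_B.
∂π/∂q_B = 307 − 6q_B − 2q_C = 0 ⇒ q_B = 307/6 − (1/3)q_C.
Similarly q_C = 47 − (1/3)q_B.
Plugging q_C into B's best response: q_B = 307/6 − (1/3)(47 − (1/3)q_B) ⇒ (8/9)q_B = 35.5, so q_B = 39.9375.
Then q_C = 47 − (1/3)·39.9375 = 33.6875.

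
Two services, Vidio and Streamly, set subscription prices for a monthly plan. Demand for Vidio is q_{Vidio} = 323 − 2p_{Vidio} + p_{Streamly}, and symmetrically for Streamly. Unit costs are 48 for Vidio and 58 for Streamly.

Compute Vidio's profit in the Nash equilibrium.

17298

Vidio's profit: π = (p_{Vidio} − 48)(323 − 2p_{Vidio} + p_{Streamly}).
∂π/∂p_{Vidio} = 419 − 4p_{Vidio} + p_{Streamly} = 0 ⇒ p_{Vidio} = 104.75 + 0.25p_{Streamly}.
Similarly p_{Streamly} = 109.75 + 0.25p_{Vidio}.
Solving the two reaction functions simultaneously: (1 − (0.25)(0.25))p_{Vidio} = 104.75 + 0.25·109.75, so 0.9375p_{Vidio} = 132.1875 and p_{Vidio} = 141.
Then p_{Streamly} = 109.75 + 0.25·141 = 145.
q_{Vidio} = 323 − 2·141 + 145 = 186.
Profit = (141 − 48)·186 = 17298.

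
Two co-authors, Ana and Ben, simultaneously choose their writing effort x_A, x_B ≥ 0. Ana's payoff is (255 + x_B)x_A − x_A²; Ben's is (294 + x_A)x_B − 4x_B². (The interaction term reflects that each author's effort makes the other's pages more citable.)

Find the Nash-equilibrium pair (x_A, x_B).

Expanding Ana's payoff: 255x_A + x_Bx_A − x_A².
∂π/∂x_A = 255 + x_B − 2x_A = 0, so x_A = 127.5 + 0.5x_B.
Likewise for Ben: x_B = 36.75 + 0.125x_A.
Substituting the second reaction function into the first: x_A = 127.5 + 0.5(36.75 + 0.125x_A), which gives 0.9375x_A = 145.875 ⇒ x_A = 155.6.
Then x_B = 36.75 + 0.125·155.6 = 56.2.

155.6, 56.2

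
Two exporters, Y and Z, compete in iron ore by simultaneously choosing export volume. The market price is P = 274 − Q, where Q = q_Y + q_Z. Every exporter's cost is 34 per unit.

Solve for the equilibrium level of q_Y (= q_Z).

Exporter Y's profit: π = q_Y(274 − (q_Y + q_Z)) − 34q_Y.
∂π/∂q_Y = 240 − 2q_Y − q_Z = 0, so q_Y = 120 − 0.5q_Z.
The game is symmetric, so in equilibrium q_Z = q_Y: the reaction function gives 1.5q_Y = 120, hence q_Y = 80.

80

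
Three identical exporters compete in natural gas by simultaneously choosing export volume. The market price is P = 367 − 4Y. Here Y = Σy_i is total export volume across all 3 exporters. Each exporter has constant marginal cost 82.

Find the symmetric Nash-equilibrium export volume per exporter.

A representative exporter's profit is π_i = y_i(367 − 4Y) − 82y_i, with Y = y_i + Σ_{j≠i} y_j.
First-order condition: 285 − 8y_i − 4Σ_{j≠i} y_j = 0.
Imposing symmetry (y_j = y for all j) turns Σ_{j≠i} y_j into 2y, so 285 = 16y and y = 17.8125.

17.8125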